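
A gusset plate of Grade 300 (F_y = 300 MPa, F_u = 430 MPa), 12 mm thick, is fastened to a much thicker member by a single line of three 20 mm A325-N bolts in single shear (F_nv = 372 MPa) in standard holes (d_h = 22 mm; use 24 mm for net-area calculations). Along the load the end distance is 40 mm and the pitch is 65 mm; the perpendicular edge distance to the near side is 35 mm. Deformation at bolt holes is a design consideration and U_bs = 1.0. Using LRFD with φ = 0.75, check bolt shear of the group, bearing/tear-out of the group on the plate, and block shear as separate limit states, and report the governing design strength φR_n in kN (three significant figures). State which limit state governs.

263 kN (bolt shear governs)

Bolt shear: A_b = π·20²/4 = 314.2 mm²; R_n = 372 × 314.2 × 3 × 1 / 1000 = 350.6 kN → 0.75 × 350.6 = 263 kN.
Bearing: edge l_c = 29, r_n = 179.6 kN; interior l_c = 43, r_n = 247.7 kN; R_n = 179.6 + 2·247.7 = 674.9 kN → 506 kN.
Block shear: A_gv = 2040, A_nv = 1320, A_nt = 276 mm²; R_n = min(0.6F_uA_nv, 0.6F_yA_gv) + U_bs·F_u·A_nt = 459.2 kN → 344 kN.
Bolt shear governs: 263 kN.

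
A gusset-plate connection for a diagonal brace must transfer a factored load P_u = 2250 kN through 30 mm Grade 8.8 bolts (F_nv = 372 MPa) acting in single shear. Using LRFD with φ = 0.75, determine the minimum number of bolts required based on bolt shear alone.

12 bolts

A_b = π·30²/4 = 706.9 mm².
Per-bolt design strength φR_n = 0.75 × 372 × 706.9 × 1 / 1000 = 197.2 kN.
n ≥ 2250 / 197.2 = 11.41 → use 12 bolts.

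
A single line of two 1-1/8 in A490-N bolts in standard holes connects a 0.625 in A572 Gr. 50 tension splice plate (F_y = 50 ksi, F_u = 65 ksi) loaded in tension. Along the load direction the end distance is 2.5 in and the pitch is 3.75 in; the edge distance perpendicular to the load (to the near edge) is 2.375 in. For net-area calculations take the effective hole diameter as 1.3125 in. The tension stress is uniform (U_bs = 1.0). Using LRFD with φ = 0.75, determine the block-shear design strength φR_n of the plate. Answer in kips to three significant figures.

131 kips

Shear plane L_v = 2.5 + 1·3.75 = 6.25 in; A_gv = 6.25 × 0.625 = 3.906 in².
A_nv = (6.25 − 1.5·1.3125) × 0.625 = 2.676 in².
A_nt = (2.375 − 0.5·1.3125) × 0.625 = 1.074 in².
0.6 F_u A_nv = 104.4 kips; 0.6 F_y A_gv = 117.2 kips → shear rupture governs the shear term.
R_n = 104.4 + 1.0 × 65 × 1.074 = 174.2 kips.
Design strength φR_n = 0.75 × 174.2 = 131 kips.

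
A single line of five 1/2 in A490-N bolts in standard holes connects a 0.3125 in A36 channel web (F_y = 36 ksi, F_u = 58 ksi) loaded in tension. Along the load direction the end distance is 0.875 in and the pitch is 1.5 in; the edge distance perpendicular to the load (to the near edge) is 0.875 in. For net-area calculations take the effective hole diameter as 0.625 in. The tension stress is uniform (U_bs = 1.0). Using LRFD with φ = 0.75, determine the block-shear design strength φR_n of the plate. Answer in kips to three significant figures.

40.8 kips

Shear plane L_v = 0.875 + 4·1.5 = 6.875 in; A_gv = 6.875 × 0.3125 = 2.148 in².
A_nv = (6.875 − 4.5·0.625) × 0.3125 = 1.27 in².
A_nt = (0.875 − 0.5·0.625) × 0.3125 = 0.1758 in².
0.6 F_u A_nv = 44.18 kips; 0.6 F_y A_gv = 46.41 kips → shear rupture governs the shear term.
R_n = 44.18 + 1.0 × 58 × 0.1758 = 54.37 kips.
Design strength φR_n = 0.75 × 54.37 = 40.8 kips.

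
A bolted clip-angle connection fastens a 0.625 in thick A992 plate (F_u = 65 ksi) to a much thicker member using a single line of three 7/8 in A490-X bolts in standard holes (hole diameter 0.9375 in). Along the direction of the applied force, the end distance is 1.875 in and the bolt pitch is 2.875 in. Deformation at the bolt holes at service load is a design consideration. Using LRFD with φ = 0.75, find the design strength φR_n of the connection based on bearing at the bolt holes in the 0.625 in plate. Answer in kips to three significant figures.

179 kips

Per bolt r_n = 1.2 l_c t F_u ≤ 2.4 d t F_u; upper limit = 2.4 × 0.875 × 0.625 × 65 = 85.31 kips.
Edge bolt: l_c = 1.875 − 0.9375/2 = 1.406 in → 1.2 × 1.406 × 0.625 × 65 = 68.55 → r_n = 68.55 kips.
Interior bolts: l_c = 2.875 − 0.9375 = 1.938 in → 1.2 × 1.938 × 0.625 × 65 = 94.45 → r_n = 85.31 kips.
R_n = 1 × 68.55 + 2 × 85.31 = 239.2 kips.
Design strength φR_n = 0.75 × 239.2 = 179 kips.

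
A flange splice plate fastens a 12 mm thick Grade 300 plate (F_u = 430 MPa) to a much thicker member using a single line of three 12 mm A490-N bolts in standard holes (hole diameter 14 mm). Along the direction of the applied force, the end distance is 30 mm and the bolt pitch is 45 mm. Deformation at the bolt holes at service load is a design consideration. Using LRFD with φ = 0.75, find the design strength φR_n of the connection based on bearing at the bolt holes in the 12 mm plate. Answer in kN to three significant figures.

330 kN

Per bolt r_n = 1.2 l_c t F_u ≤ 2.4 d t F_u; upper limit = 2.4 × 12 × 12 × 430 / 1000 = 148.6 kN.
Edge bolt: l_c = 30 − 14/2 = 23 mm → 1.2 × 23 × 12 × 430 / 1000 = 142.4 → r_n = 142.4 kN.
Interior bolts: l_c = 45 − 14 = 31 mm → 1.2 × 31 × 12 × 430 / 1000 = 192 → r_n = 148.6 kN.
R_n = 1 × 142.4 + 2 × 148.6 = 439.6 kN.
Design strength φR_n = 0.75 × 439.6 = 330 kN.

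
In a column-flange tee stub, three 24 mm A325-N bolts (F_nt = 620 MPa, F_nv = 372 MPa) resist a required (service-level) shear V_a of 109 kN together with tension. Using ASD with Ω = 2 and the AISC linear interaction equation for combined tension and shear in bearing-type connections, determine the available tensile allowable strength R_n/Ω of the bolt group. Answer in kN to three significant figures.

365 kN

A_b = π·24²/4 = 452.4 mm²; f_rv = 109 × 1000 / (3 × 452.4) = 80.31 MPa.
F'_nt = 1.3 F_nt − (Ω F_nt / F_nv) f_rv = 1.3·620 − (2·620/372)·80.31 = 538.3 MPa, capped at F_nt → F'_nt = 538.3 MPa.
R_n = F'_nt · A_b · n = 538.3 × 452.4 × 3 / 1000 = 730.5 kN.
Allowable strength R_n/Ω = 730.5 / 2 = 365 kN.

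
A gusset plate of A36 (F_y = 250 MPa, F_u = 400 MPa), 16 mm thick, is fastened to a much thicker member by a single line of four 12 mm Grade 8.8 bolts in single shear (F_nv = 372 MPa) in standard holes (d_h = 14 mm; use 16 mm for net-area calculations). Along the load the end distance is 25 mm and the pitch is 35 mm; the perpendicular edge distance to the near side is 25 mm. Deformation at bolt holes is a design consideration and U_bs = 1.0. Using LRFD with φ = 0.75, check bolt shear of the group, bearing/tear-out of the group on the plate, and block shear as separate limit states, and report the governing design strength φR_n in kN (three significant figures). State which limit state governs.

126 kN (bolt shear governs)

Bolt shear: A_b = π·12²/4 = 113.1 mm²; R_n = 372 × 113.1 × 4 × 1 / 1000 = 168.3 kN → 0.75 × 168.3 = 126 kN.
Bearing: edge l_c = 18, r_n = 138.2 kN; interior l_c = 21, r_n = 161.3 kN; R_n = 138.2 + 3·161.3 = 622.1 kN → 467 kN.
Block shear: A_gv = 2080, A_nv = 1184, A_nt = 272 mm²; R_n = min(0.6F_uA_nv, 0.6F_yA_gv) + U_bs·F_u·A_nt = 393 kN → 295 kN.
Bolt shear governs: 126 kN.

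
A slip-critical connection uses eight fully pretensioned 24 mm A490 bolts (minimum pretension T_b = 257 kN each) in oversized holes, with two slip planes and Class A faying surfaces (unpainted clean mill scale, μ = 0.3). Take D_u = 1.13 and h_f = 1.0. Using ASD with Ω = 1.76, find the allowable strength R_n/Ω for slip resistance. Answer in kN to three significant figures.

R_n = μ · D_u · h_f · T_b · n_s · n_b = 0.3 × 1.13 × 1.0 × 257 × 2 × 8 = 1394 kN.
Allowable strength R_n/Ω = 1394 / 1.76 = 792 kN.

792 kN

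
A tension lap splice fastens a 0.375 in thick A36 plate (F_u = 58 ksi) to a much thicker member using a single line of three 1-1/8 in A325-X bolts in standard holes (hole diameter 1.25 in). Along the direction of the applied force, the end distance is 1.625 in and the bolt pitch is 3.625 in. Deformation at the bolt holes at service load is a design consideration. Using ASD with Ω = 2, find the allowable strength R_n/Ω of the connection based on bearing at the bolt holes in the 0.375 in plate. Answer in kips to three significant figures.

Per bolt r_n = 1.2 l_c t F_u ≤ 2.4 d t F_u; upper limit = 2.4 × 1.125 × 0.375 × 58 = 58.72 kips.
Edge bolt: l_c = 1.625 − 1.25/2 = 1 in → 1.2 × 1 × 0.375 × 58 = 26.1 → r_n = 26.1 kips.
Interior bolts: l_c = 3.625 − 1.25 = 2.375 in → 1.2 × 2.375 × 0.375 × 58 = 61.99 → r_n = 58.72 kips.
R_n = 1 × 26.1 + 2 × 58.72 = 143.5 kips.
Allowable strength R_n/Ω = 143.5 / 2 = 71.8 kips.

71.8 kips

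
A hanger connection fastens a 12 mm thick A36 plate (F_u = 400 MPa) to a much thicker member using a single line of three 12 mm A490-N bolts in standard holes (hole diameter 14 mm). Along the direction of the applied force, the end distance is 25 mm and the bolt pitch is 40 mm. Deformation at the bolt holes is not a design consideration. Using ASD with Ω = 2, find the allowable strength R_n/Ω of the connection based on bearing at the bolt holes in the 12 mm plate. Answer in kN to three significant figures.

Per bolt r_n = 1.5 l_c t F_u ≤ 3.0 d t F_u; upper limit = 3.0 × 12 × 12 × 400 / 1000 = 172.8 kN.
Edge bolt: l_c = 25 − 14/2 = 18 mm → 1.5 × 18 × 12 × 400 / 1000 = 129.6 → r_n = 129.6 kN.
Interior bolts: l_c = 40 − 14 = 26 mm → 1.5 × 26 × 12 × 400 / 1000 = 187.2 → r_n = 172.8 kN.
R_n = 1 × 129.6 + 2 × 172.8 = 475.2 kN.
Allowable strength R_n/Ω = 475.2 / 2 = 238 kN.

238 kN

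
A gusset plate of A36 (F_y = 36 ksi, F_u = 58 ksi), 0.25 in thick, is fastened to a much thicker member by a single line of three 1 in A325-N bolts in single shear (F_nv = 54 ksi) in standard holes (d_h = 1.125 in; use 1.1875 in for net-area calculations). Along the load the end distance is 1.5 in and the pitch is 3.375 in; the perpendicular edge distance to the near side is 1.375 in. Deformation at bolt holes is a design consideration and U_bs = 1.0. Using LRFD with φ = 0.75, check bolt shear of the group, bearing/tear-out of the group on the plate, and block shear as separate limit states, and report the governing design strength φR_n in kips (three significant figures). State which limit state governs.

41.9 kips (block shear governs)

Bolt shear: A_b = π·1²/4 = 0.7854 in²; R_n = 54 × 0.7854 × 3 × 1 = 127.2 kips → 0.75 × 127.2 = 95.4 kips.
Bearing: edge l_c = 0.9375, r_n = 16.31 kips; interior l_c = 2.25, r_n = 34.8 kips; R_n = 16.31 + 2·34.8 = 85.91 kips → 64.4 kips.
Block shear: A_gv = 2.062, A_nv = 1.32, A_nt = 0.1953 in²; R_n = min(0.6F_uA_nv, 0.6F_yA_gv) + U_bs·F_u·A_nt = 55.88 kips → 41.9 kips.
Block shear governs: 41.9 kips.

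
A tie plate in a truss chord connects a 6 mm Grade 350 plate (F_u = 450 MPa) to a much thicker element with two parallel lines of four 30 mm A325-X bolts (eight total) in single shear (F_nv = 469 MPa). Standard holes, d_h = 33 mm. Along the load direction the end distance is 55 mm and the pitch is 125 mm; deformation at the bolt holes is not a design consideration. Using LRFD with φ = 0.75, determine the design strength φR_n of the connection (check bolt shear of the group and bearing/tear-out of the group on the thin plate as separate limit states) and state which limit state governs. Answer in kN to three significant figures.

Bolt shear: A_b = π·30²/4 = 706.9 mm²; R_n = 469 × 706.9 × 8 × 1 / 1000 = 2652 kN → 0.75 × 2652 = 1990 kN.
Bearing (1.5 l_c t F_u ≤ 3.0 d t F_u): upper limit = 3.0·30·6·450 / 1000 = 243 kN.
  Edge l_c = 55 − 33/2 = 38.5 → r_n = 155.9 kN; interior l_c = 125 − 33 = 92 → r_n = 243 kN.
  R_n,bearing = 2·155.9 + 6·243 = 1770 kN → 0.75 × 1770 = 1330 kN.
Bearing governs: 1330 kN.

1330 kN (bearing governs)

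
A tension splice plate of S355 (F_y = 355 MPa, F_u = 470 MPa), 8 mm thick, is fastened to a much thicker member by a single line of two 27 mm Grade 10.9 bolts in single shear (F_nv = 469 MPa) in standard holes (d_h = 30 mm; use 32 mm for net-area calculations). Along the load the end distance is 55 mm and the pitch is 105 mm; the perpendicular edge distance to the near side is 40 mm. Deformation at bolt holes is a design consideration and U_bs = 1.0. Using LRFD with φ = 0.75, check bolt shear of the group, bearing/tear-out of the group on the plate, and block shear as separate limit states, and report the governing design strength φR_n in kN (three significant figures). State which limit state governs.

257 kN (block shear governs)

Bolt shear: A_b = π·27²/4 = 572.6 mm²; R_n = 469 × 572.6 × 2 × 1 / 1000 = 537.1 kN → 0.75 × 537.1 = 403 kN.
Bearing: edge l_c = 40, r_n = 180.5 kN; interior l_c = 75, r_n = 243.6 kN; R_n = 180.5 + 1·243.6 = 424.1 kN → 318 kN.
Block shear: A_gv = 1280, A_nv = 896, A_nt = 192 mm²; R_n = min(0.6F_uA_nv, 0.6F_yA_gv) + U_bs·F_u·A_nt = 342.9 kN → 257 kN.
Block shear governs: 257 kN.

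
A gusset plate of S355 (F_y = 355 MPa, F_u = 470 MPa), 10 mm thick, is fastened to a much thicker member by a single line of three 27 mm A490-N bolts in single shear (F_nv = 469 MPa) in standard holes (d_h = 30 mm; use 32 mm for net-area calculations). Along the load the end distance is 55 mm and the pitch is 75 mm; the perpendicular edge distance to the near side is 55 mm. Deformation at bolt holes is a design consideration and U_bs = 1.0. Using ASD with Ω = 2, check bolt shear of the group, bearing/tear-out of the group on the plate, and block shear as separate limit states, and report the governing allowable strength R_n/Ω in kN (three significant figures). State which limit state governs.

Bolt shear: A_b = π·27²/4 = 572.6 mm²; R_n = 469 × 572.6 × 3 × 1 / 1000 = 805.6 kN → 805.6 / 2 = 403 kN.
Bearing: edge l_c = 40, r_n = 225.6 kN; interior l_c = 45, r_n = 253.8 kN; R_n = 225.6 + 2·253.8 = 733.2 kN → 367 kN.
Block shear: A_gv = 2050, A_nv = 1250, A_nt = 390 mm²; R_n = min(0.6F_uA_nv, 0.6F_yA_gv) + U_bs·F_u·A_nt = 535.8 kN → 268 kN.
Block shear governs: 268 kN.

268 kN (block shear governs)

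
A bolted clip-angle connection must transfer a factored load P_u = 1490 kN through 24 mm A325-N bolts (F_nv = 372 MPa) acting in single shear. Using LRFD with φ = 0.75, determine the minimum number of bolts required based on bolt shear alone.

A_b = π·24²/4 = 452.4 mm².
Per-bolt design strength φR_n = 0.75 × 372 × 452.4 × 1 / 1000 = 126.2 kN.
n ≥ 1490 / 126.2 = 11.81 → use 12 bolts.

12 bolts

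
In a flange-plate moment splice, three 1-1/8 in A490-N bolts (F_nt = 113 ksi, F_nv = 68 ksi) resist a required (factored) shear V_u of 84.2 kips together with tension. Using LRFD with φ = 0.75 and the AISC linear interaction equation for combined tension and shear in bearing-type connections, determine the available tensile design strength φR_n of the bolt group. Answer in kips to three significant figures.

A_b = π·1.125²/4 = 0.994 in²; f_rv = 84.2 / (3 × 0.994) = 28.24 ksi.
F'_nt = 1.3 F_nt − (F_nt / φF_nv) f_rv = 1.3·113 − (113/(0.75·68))·28.24 = 84.34 ksi, capped at F_nt → F'_nt = 84.34 ksi.
R_n = F'_nt · A_b · n = 84.34 × 0.994 × 3 = 251.5 kips.
Design strength φR_n = 0.75 × 251.5 = 189 kips.

189 kips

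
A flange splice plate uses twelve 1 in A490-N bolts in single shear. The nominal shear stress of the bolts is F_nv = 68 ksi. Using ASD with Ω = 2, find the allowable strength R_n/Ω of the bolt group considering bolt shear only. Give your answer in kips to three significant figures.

320 kips

A_b = π × 1² / 4 = 0.7854 in².
R_n = F_nv · A_b · n · n_s = 68 × 0.7854 × 12 × 1 = 640.9 kips.
Allowable strength R_n/Ω = 640.9 / 2 = 320 kips.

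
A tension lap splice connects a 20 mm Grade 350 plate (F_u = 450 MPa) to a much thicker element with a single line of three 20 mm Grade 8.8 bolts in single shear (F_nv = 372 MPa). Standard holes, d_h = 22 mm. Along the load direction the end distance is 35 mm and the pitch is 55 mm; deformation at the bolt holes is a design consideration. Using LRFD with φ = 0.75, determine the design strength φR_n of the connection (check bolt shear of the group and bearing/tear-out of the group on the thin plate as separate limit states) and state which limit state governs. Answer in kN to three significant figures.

263 kN (bolt shear governs)

Bolt shear: A_b = π·20²/4 = 314.2 mm²; R_n = 372 × 314.2 × 3 × 1 / 1000 = 350.6 kN → 0.75 × 350.6 = 263 kN.
Bearing (1.2 l_c t F_u ≤ 2.4 d t F_u): upper limit = 2.4·20·20·450 / 1000 = 432 kN.
  Edge l_c = 35 − 22/2 = 24 → r_n = 259.2 kN; interior l_c = 55 − 22 = 33 → r_n = 356.4 kN.
  R_n,bearing = 1·259.2 + 2·356.4 = 972 kN → 0.75 × 972 = 729 kN.
Bolt shear governs: 263 kN.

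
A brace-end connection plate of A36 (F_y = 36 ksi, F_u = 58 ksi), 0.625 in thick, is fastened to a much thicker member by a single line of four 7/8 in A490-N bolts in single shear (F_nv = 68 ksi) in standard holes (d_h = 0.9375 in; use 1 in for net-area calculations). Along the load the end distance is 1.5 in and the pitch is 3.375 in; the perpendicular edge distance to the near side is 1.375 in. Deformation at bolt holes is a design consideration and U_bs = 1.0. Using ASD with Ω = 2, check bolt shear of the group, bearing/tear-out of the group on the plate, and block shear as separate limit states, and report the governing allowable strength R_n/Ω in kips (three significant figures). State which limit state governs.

Bolt shear: A_b = π·0.875²/4 = 0.6013 in²; R_n = 68 × 0.6013 × 4 × 1 = 163.6 kips → 163.6 / 2 = 81.8 kips.
Bearing: edge l_c = 1.031, r_n = 44.86 kips; interior l_c = 2.438, r_n = 76.12 kips; R_n = 44.86 + 3·76.12 = 273.2 kips → 137 kips.
Block shear: A_gv = 7.266, A_nv = 5.078, A_nt = 0.5469 in²; R_n = min(0.6F_uA_nv, 0.6F_yA_gv) + U_bs·F_u·A_nt = 188.7 kips → 94.3 kips.
Bolt shear governs: 81.8 kips.

81.8 kips (bolt shear governs)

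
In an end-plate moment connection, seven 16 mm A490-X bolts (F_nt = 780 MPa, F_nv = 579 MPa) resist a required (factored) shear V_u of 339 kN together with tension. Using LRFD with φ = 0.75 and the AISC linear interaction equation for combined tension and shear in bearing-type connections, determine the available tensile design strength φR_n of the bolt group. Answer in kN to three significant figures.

614 kN

A_b = π·16²/4 = 201.1 mm²; f_rv = 339 × 1000 / (7 × 201.1) = 240.9 MPa.
F'_nt = 1.3 F_nt − (F_nt / φF_nv) f_rv = 1.3·780 − (780/(0.75·579))·240.9 = 581.4 MPa, capped at F_nt → F'_nt = 581.4 MPa.
R_n = F'_nt · A_b · n = 581.4 × 201.1 × 7 / 1000 = 818.2 kN.
Design strength φR_n = 0.75 × 818.2 = 614 kN.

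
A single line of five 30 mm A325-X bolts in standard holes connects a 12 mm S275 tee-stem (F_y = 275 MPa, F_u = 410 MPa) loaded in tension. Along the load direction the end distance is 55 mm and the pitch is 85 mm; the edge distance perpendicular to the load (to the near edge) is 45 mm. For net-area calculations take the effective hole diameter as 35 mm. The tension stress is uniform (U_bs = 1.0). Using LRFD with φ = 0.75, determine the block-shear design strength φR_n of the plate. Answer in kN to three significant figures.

627 kN

Shear plane L_v = 55 + 4·85 = 395 mm; A_gv = 395 × 12 = 4740 mm².
A_nv = (395 − 4.5·35) × 12 = 2850 mm².
A_nt = (45 − 0.5·35) × 12 = 330 mm².
0.6 F_u A_nv = 701.1 kN; 0.6 F_y A_gv = 782.1 kN → shear rupture governs the shear term.
R_n = 701.1 + 1.0 × 410 × 330 / 1000 = 836.4 kN.
Design strength φR_n = 0.75 × 836.4 = 627 kN.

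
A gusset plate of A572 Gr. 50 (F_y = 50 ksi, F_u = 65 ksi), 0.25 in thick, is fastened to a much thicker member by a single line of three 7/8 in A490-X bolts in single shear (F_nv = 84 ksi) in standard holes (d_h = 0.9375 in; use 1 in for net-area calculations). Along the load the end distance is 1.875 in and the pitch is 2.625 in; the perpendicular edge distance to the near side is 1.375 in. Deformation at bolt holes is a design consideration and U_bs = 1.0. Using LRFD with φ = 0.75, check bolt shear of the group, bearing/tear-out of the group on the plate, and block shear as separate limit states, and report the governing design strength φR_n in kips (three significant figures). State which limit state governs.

44.5 kips (block shear governs)

Bolt shear: A_b = π·0.875²/4 = 0.6013 in²; R_n = 84 × 0.6013 × 3 × 1 = 151.5 kips → 0.75 × 151.5 = 114 kips.
Bearing: edge l_c = 1.406, r_n = 27.42 kips; interior l_c = 1.688, r_n = 32.91 kips; R_n = 27.42 + 2·32.91 = 93.23 kips → 69.9 kips.
Block shear: A_gv = 1.781, A_nv = 1.156, A_nt = 0.2188 in²; R_n = min(0.6F_uA_nv, 0.6F_yA_gv) + U_bs·F_u·A_nt = 59.31 kips → 44.5 kips.
Block shear governs: 44.5 kips.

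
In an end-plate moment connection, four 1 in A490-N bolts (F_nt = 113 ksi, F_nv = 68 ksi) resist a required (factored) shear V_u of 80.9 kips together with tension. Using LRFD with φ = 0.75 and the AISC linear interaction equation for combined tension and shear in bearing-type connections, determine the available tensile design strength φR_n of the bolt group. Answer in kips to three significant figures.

A_b = π·1²/4 = 0.7854 in²; f_rv = 80.9 / (4 × 0.7854) = 25.75 ksi.
F'_nt = 1.3 F_nt − (F_nt / φF_nv) f_rv = 1.3·113 − (113/(0.75·68))·25.75 = 89.84 ksi, capped at F_nt → F'_nt = 89.84 ksi.
R_n = F'_nt · A_b · n = 89.84 × 0.7854 × 4 = 282.3 kips.
Design strength φR_n = 0.75 × 282.3 = 212 kips.

212 kips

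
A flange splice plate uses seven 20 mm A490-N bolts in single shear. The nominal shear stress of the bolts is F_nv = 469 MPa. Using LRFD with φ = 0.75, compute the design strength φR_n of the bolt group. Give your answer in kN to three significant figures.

774 kN

A_b = π × 20² / 4 = 314.2 mm².
R_n = F_nv · A_b · n · n_s = 469 × 314.2 × 7 × 1 / 1000 = 1031 kN.
Design strength φR_n = 0.75 × 1031 = 774 kN.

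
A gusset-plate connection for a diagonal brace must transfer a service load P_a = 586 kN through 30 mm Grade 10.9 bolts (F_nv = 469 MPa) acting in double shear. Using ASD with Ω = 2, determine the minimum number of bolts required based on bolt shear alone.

A_b = π·30²/4 = 706.9 mm².
Per-bolt allowable strength R_n/Ω = 469 × 706.9 × 2 / 1000 / 2 = 331.5 kN.
n ≥ 586 / 331.5 = 1.768 → use 2 bolts.

2 bolts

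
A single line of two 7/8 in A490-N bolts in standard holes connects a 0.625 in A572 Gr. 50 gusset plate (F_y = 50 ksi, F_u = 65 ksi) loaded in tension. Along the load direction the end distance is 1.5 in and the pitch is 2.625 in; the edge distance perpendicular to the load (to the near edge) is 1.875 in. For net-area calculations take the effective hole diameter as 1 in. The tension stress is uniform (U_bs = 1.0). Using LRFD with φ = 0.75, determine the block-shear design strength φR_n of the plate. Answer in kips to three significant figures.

89.9 kips

Shear plane L_v = 1.5 + 1·2.625 = 4.125 in; A_gv = 4.125 × 0.625 = 2.578 in².
A_nv = (4.125 − 1.5·1) × 0.625 = 1.641 in².
A_nt = (1.875 − 0.5·1) × 0.625 = 0.8594 in².
0.6 F_u A_nv = 63.98 kips; 0.6 F_y A_gv = 77.34 kips → shear rupture governs the shear term.
R_n = 63.98 + 1.0 × 65 × 0.8594 = 119.8 kips.
Design strength φR_n = 0.75 × 119.8 = 89.9 kips.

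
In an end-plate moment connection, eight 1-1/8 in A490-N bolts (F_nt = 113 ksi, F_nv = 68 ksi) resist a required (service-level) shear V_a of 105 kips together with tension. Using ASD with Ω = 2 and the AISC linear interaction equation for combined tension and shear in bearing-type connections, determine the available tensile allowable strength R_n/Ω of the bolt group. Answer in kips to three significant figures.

410 kips

A_b = π·1.125²/4 = 0.994 in²; f_rv = 105 / (8 × 0.994) = 13.2 ksi.
F'_nt = 1.3 F_nt − (Ω F_nt / F_nv) f_rv = 1.3·113 − (2·113/68)·13.2 = 103 ksi, capped at F_nt → F'_nt = 103 ksi.
R_n = F'_nt · A_b · n = 103 × 0.994 × 8 = 819.2 kips.
Allowable strength R_n/Ω = 819.2 / 2 = 410 kips.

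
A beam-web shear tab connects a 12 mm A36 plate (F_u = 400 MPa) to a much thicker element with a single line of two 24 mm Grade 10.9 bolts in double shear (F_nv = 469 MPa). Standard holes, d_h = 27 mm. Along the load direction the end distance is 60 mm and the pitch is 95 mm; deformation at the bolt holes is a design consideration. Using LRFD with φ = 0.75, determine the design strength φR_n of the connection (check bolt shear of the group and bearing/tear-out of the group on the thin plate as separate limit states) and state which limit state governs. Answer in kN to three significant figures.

408 kN (bearing governs)

Bolt shear: A_b = π·24²/4 = 452.4 mm²; R_n = 469 × 452.4 × 2 × 2 / 1000 = 848.7 kN → 0.75 × 848.7 = 637 kN.
Bearing (1.2 l_c t F_u ≤ 2.4 d t F_u): upper limit = 2.4·24·12·400 / 1000 = 276.5 kN.
  Edge l_c = 60 − 27/2 = 46.5 → r_n = 267.8 kN; interior l_c = 95 − 27 = 68 → r_n = 276.5 kN.
  R_n,bearing = 1·267.8 + 1·276.5 = 544.3 kN → 0.75 × 544.3 = 408 kN.
Bearing governs: 408 kN.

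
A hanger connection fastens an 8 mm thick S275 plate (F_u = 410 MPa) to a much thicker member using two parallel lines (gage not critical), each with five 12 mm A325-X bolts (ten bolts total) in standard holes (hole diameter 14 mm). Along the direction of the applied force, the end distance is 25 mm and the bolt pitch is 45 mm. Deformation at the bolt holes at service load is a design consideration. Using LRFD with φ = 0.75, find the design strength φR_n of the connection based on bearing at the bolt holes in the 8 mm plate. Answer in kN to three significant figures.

Per bolt r_n = 1.2 l_c t F_u ≤ 2.4 d t F_u; upper limit = 2.4 × 12 × 8 × 410 / 1000 = 94.46 kN.
Edge bolt: l_c = 25 − 14/2 = 18 mm → 1.2 × 18 × 8 × 410 / 1000 = 70.85 → r_n = 70.85 kN.
Interior bolts: l_c = 45 − 14 = 31 mm → 1.2 × 31 × 8 × 410 / 1000 = 122 → r_n = 94.46 kN.
R_n = 2 × 70.85 + 8 × 94.46 = 897.4 kN.
Design strength φR_n = 0.75 × 897.4 = 673 kN.

673 kN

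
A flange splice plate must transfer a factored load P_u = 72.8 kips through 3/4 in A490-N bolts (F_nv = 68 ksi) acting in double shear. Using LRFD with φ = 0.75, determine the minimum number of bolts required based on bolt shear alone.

2 bolts

A_b = π·0.75²/4 = 0.4418 in².
Per-bolt design strength φR_n = 0.75 × 68 × 0.4418 × 2 = 45.06 kips.
n ≥ 72.8 / 45.06 = 1.616 → use 2 bolts.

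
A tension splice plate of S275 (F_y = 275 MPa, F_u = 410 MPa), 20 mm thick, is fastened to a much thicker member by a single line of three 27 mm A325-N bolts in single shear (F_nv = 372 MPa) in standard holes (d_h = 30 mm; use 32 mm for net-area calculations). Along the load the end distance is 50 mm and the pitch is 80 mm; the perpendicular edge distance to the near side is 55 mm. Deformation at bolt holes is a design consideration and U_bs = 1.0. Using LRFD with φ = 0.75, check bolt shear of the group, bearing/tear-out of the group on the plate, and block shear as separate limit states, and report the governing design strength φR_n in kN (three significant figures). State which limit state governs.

Bolt shear: A_b = π·27²/4 = 572.6 mm²; R_n = 372 × 572.6 × 3 × 1 / 1000 = 639 kN → 0.75 × 639 = 479 kN.
Bearing: edge l_c = 35, r_n = 344.4 kN; interior l_c = 50, r_n = 492 kN; R_n = 344.4 + 2·492 = 1328 kN → 996 kN.
Block shear: A_gv = 4200, A_nv = 2600, A_nt = 780 mm²; R_n = min(0.6F_uA_nv, 0.6F_yA_gv) + U_bs·F_u·A_nt = 959.4 kN → 720 kN.
Bolt shear governs: 479 kN.

479 kN (bolt shear governs)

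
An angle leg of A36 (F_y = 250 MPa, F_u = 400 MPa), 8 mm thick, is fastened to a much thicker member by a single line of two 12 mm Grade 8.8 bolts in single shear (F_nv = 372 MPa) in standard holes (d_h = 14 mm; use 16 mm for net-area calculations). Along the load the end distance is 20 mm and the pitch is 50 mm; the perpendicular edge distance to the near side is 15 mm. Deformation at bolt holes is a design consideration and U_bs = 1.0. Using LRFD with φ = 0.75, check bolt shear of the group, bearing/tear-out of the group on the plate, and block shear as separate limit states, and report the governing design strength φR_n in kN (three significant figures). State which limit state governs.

63.1 kN (bolt shear governs)

Bolt shear: A_b = π·12²/4 = 113.1 mm²; R_n = 372 × 113.1 × 2 × 1 / 1000 = 84.14 kN → 0.75 × 84.14 = 63.1 kN.
Bearing: edge l_c = 13, r_n = 49.92 kN; interior l_c = 36, r_n = 92.16 kN; R_n = 49.92 + 1·92.16 = 142.1 kN → 107 kN.
Block shear: A_gv = 560, A_nv = 368, A_nt = 56 mm²; R_n = min(0.6F_uA_nv, 0.6F_yA_gv) + U_bs·F_u·A_nt = 106.4 kN → 79.8 kN.
Bolt shear governs: 63.1 kN.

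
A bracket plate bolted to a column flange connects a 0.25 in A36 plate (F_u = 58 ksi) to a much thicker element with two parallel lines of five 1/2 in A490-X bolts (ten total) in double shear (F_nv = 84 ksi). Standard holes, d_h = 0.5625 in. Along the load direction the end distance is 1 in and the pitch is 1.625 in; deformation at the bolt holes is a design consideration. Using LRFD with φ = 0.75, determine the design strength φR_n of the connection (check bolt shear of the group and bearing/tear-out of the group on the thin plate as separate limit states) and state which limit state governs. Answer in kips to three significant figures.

Bolt shear: A_b = π·0.5²/4 = 0.1963 in²; R_n = 84 × 0.1963 × 10 × 2 = 329.9 kips → 0.75 × 329.9 = 247 kips.
Bearing (1.2 l_c t F_u ≤ 2.4 d t F_u): upper limit = 2.4·0.5·0.25·58 = 17.4 kips.
  Edge l_c = 1 − 0.5625/2 = 0.7188 → r_n = 12.51 kips; interior l_c = 1.625 − 0.5625 = 1.062 → r_n = 17.4 kips.
  R_n,bearing = 2·12.51 + 8·17.4 = 164.2 kips → 0.75 × 164.2 = 123 kips.
Bearing governs: 123 kips.

123 kips (bearing governs)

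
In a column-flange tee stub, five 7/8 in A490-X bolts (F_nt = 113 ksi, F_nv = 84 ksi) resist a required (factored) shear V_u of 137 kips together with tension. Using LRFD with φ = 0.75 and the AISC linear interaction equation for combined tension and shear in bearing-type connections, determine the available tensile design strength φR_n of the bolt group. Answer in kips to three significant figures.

147 kips

A_b = π·0.875²/4 = 0.6013 in²; f_rv = 137 / (5 × 0.6013) = 45.57 ksi.
F'_nt = 1.3 F_nt − (F_nt / φF_nv) f_rv = 1.3·113 − (113/(0.75·84))·45.57 = 65.17 ksi, capped at F_nt → F'_nt = 65.17 ksi.
R_n = F'_nt · A_b · n = 65.17 × 0.6013 × 5 = 195.9 kips.
Design strength φR_n = 0.75 × 195.9 = 147 kips.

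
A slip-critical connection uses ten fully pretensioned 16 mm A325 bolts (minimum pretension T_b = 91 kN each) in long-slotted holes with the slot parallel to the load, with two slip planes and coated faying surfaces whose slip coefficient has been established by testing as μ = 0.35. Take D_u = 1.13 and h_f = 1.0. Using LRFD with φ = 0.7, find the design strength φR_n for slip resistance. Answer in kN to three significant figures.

R_n = μ · D_u · h_f · T_b · n_s · n_b = 0.35 × 1.13 × 1.0 × 91 × 2 × 10 = 719.8 kN.
Design strength φR_n = 0.7 × 719.8 = 504 kN.

504 kN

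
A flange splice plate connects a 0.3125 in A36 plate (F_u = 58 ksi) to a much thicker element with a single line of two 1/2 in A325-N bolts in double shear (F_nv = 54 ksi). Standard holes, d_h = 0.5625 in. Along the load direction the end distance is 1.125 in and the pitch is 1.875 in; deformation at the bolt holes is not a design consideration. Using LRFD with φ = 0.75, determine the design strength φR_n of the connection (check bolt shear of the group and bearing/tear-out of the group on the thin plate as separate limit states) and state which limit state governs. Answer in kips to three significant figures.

31.8 kips (bolt shear governs)

Bolt shear: A_b = π·0.5²/4 = 0.1963 in²; R_n = 54 × 0.1963 × 2 × 2 = 42.41 kips → 0.75 × 42.41 = 31.8 kips.
Bearing (1.5 l_c t F_u ≤ 3.0 d t F_u): upper limit = 3.0·0.5·0.3125·58 = 27.19 kips.
  Edge l_c = 1.125 − 0.5625/2 = 0.8438 → r_n = 22.94 kips; interior l_c = 1.875 − 0.5625 = 1.312 → r_n = 27.19 kips.
  R_n,bearing = 1·22.94 + 1·27.19 = 50.13 kips → 0.75 × 50.13 = 37.6 kips.
Bolt shear governs: 31.8 kips.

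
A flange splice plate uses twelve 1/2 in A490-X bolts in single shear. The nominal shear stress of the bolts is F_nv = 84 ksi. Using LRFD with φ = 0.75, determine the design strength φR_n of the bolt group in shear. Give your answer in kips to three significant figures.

148 kips

A_b = π × 0.5² / 4 = 0.1963 in².
R_n = F_nv · A_b · n · n_s = 84 × 0.1963 × 12 × 1 = 197.9 kips.
Design strength φR_n = 0.75 × 197.9 = 148 kips.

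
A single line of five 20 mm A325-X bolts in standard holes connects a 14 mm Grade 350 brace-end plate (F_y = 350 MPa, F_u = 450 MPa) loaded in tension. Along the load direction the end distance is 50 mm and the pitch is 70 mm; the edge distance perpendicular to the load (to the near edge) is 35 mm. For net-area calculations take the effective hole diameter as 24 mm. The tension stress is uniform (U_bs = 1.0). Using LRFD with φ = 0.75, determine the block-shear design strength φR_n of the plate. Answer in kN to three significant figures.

738 kN

Shear plane L_v = 50 + 4·70 = 330 mm; A_gv = 330 × 14 = 4620 mm².
A_nv = (330 − 4.5·24) × 14 = 3108 mm².
A_nt = (35 − 0.5·24) × 14 = 322 mm².
0.6 F_u A_nv = 839.2 kN; 0.6 F_y A_gv = 970.2 kN → shear rupture governs the shear term.
R_n = 839.2 + 1.0 × 450 × 322 / 1000 = 984.1 kN.
Design strength φR_n = 0.75 × 984.1 = 738 kN.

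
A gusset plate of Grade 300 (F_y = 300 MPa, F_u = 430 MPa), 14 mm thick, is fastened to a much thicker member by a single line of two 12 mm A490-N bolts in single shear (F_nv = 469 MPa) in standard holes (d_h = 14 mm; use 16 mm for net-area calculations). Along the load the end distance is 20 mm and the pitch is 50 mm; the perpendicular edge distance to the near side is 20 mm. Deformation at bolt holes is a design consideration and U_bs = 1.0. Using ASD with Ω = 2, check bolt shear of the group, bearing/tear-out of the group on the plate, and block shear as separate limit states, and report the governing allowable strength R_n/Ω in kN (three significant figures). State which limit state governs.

Bolt shear: A_b = π·12²/4 = 113.1 mm²; R_n = 469 × 113.1 × 2 × 1 / 1000 = 106.1 kN → 106.1 / 2 = 53 kN.
Bearing: edge l_c = 13, r_n = 93.91 kN; interior l_c = 36, r_n = 173.4 kN; R_n = 93.91 + 1·173.4 = 267.3 kN → 134 kN.
Block shear: A_gv = 980, A_nv = 644, A_nt = 168 mm²; R_n = min(0.6F_uA_nv, 0.6F_yA_gv) + U_bs·F_u·A_nt = 238.4 kN → 119 kN.
Bolt shear governs: 53 kN.

53 kN (bolt shear governs)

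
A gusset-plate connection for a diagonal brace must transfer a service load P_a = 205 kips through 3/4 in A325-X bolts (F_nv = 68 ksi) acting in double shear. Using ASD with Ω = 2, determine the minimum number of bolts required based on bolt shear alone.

7 bolts

A_b = π·0.75²/4 = 0.4418 in².
Per-bolt allowable strength R_n/Ω = 68 × 0.4418 × 2 / 2 = 30.04 kips.
n ≥ 205 / 30.04 = 6.824 → use 7 bolts.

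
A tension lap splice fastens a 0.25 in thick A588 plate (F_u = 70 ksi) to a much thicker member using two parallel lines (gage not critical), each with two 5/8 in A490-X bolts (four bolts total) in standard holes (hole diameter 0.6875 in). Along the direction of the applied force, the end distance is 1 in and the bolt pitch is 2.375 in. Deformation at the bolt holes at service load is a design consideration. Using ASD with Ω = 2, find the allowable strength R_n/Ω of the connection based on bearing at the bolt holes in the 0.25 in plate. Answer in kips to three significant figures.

Per bolt r_n = 1.2 l_c t F_u ≤ 2.4 d t F_u; upper limit = 2.4 × 0.625 × 0.25 × 70 = 26.25 kips.
Edge bolt: l_c = 1 − 0.6875/2 = 0.6562 in → 1.2 × 0.6562 × 0.25 × 70 = 13.78 → r_n = 13.78 kips.
Interior bolts: l_c = 2.375 − 0.6875 = 1.688 in → 1.2 × 1.688 × 0.25 × 70 = 35.44 → r_n = 26.25 kips.
R_n = 2 × 13.78 + 2 × 26.25 = 80.06 kips.
Allowable strength R_n/Ω = 80.06 / 2 = 40 kips.

40 kips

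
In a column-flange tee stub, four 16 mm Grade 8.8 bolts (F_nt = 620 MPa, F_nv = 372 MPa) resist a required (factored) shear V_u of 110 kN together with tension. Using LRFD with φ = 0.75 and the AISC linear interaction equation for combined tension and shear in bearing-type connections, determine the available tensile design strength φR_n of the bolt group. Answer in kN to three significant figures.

303 kN

A_b = π·16²/4 = 201.1 mm²; f_rv = 110 × 1000 / (4 × 201.1) = 136.8 MPa.
F'_nt = 1.3 F_nt − (F_nt / φF_nv) f_rv = 1.3·620 − (620/(0.75·372))·136.8 = 502.1 MPa, capped at F_nt → F'_nt = 502.1 MPa.
R_n = F'_nt · A_b · n = 502.1 × 201.1 × 4 / 1000 = 403.8 kN.
Design strength φR_n = 0.75 × 403.8 = 303 kN.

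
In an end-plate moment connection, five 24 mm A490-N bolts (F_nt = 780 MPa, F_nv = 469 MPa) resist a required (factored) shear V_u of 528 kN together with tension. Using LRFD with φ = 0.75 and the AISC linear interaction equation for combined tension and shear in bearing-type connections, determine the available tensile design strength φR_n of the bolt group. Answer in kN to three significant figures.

842 kN

A_b = π·24²/4 = 452.4 mm²; f_rv = 528 × 1000 / (5 × 452.4) = 233.4 MPa.
F'_nt = 1.3 F_nt − (F_nt / φF_nv) f_rv = 1.3·780 − (780/(0.75·469))·233.4 = 496.4 MPa, capped at F_nt → F'_nt = 496.4 MPa.
R_n = F'_nt · A_b · n = 496.4 × 452.4 × 5 / 1000 = 1123 kN.
Design strength φR_n = 0.75 × 1123 = 842 kN.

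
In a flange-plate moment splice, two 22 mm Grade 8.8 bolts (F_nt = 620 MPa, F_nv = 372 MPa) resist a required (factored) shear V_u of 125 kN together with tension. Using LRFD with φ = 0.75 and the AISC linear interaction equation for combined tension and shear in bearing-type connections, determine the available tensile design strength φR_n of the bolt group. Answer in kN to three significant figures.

251 kN

A_b = π·22²/4 = 380.1 mm²; f_rv = 125 × 1000 / (2 × 380.1) = 164.4 MPa.
F'_nt = 1.3 F_nt − (F_nt / φF_nv) f_rv = 1.3·620 − (620/(0.75·372))·164.4 = 440.6 MPa, capped at F_nt → F'_nt = 440.6 MPa.
R_n = F'_nt · A_b · n = 440.6 × 380.1 × 2 / 1000 = 335 kN.
Design strength φR_n = 0.75 × 335 = 251 kN.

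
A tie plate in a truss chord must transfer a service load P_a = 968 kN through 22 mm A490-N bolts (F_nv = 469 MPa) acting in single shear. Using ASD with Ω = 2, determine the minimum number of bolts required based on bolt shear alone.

A_b = π·22²/4 = 380.1 mm².
Per-bolt allowable strength R_n/Ω = 469 × 380.1 × 1 / 1000 / 2 = 89.14 kN.
n ≥ 968 / 89.14 = 10.86 → use 11 bolts.

11 bolts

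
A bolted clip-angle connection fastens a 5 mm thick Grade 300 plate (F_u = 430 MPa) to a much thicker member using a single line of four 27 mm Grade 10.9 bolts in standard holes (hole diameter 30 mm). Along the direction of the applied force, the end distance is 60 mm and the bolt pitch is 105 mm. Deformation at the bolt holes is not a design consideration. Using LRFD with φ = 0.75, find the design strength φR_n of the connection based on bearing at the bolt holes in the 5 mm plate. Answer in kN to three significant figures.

Per bolt r_n = 1.5 l_c t F_u ≤ 3.0 d t F_u; upper limit = 3.0 × 27 × 5 × 430 / 1000 = 174.2 kN.
Edge bolt: l_c = 60 − 30/2 = 45 mm → 1.5 × 45 × 5 × 430 / 1000 = 145.1 → r_n = 145.1 kN.
Interior bolts: l_c = 105 − 30 = 75 mm → 1.5 × 75 × 5 × 430 / 1000 = 241.9 → r_n = 174.2 kN.
R_n = 1 × 145.1 + 3 × 174.2 = 667.6 kN.
Design strength φR_n = 0.75 × 667.6 = 501 kN.

501 kN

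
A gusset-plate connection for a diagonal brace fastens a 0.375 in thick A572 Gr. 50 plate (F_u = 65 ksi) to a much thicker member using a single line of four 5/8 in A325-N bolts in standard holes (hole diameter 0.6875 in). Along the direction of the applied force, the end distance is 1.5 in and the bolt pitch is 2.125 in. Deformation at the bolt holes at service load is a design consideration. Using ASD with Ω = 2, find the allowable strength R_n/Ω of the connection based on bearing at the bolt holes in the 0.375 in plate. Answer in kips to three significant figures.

71.8 kips

Per bolt r_n = 1.2 l_c t F_u ≤ 2.4 d t F_u; upper limit = 2.4 × 0.625 × 0.375 × 65 = 36.56 kips.
Edge bolt: l_c = 1.5 − 0.6875/2 = 1.156 in → 1.2 × 1.156 × 0.375 × 65 = 33.82 → r_n = 33.82 kips.
Interior bolts: l_c = 2.125 − 0.6875 = 1.438 in → 1.2 × 1.438 × 0.375 × 65 = 42.05 → r_n = 36.56 kips.
R_n = 1 × 33.82 + 3 × 36.56 = 143.5 kips.
Allowable strength R_n/Ω = 143.5 / 2 = 71.8 kips.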